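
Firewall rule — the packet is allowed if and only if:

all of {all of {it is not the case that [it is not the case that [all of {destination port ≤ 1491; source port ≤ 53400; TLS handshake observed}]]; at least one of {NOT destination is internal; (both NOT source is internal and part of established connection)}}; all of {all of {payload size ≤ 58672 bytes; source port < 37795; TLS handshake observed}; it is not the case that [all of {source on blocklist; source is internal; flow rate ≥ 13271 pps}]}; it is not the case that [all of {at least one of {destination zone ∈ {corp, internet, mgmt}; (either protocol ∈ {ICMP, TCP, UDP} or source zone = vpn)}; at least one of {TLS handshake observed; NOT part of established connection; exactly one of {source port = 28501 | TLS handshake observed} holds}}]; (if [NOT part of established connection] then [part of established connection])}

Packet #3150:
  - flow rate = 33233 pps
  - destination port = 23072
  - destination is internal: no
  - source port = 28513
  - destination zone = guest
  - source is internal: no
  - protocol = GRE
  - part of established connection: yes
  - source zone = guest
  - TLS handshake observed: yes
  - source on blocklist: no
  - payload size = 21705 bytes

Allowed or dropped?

Atomic conditions:
  destination port ≤ 1491: 23072 ≤ 1491 is false
  source port ≤ 53400: 28513 ≤ 53400 is true
  TLS handshake observed: yes → true
  NOT destination is internal: no → true
  NOT source is internal: no → true
  part of established connection: yes → true
  payload size ≤ 58672 bytes: 21705 ≤ 58672 is true
  source port < 37795: 28513 < 37795 is true
  source on blocklist: no → false
  source is internal: no → false
  flow rate ≥ 13271 pps: 33233 ≥ 13271 is true
  destination zone ∈ {corp, internet, mgmt}: guest is not in the set → false
  protocol ∈ {ICMP, TCP, UDP}: GRE is not in the set → false
  source zone = vpn: guest == vpn is false
  NOT part of established connection: yes → false
  source port = 28501: 28513 == 28501 is false
Combine:
[1.1.1.1] false AND true AND true = false
[1.1.1] NOT false = true
[1.1] NOT true = false
[1.2.2] true AND true = true
[1.2] true OR true = true
[1] false AND true = false
[2.1] true AND true AND true = true
[2.2.1] false AND false AND true = false
[2.2] NOT false = true
[2] true AND true = true
[3.1.1.2] false OR false = false
[3.1.1] false OR false = false
[3.1.2.3] exactly-one(false, true) = true
[3.1.2] true OR false OR true = true
[3.1] false AND true = false
[3] NOT false = true
[4] false → true (antecedent false ⇒ implication holds) = true
[root] false AND true AND true AND true = false
Overall: false → dropped

Dropped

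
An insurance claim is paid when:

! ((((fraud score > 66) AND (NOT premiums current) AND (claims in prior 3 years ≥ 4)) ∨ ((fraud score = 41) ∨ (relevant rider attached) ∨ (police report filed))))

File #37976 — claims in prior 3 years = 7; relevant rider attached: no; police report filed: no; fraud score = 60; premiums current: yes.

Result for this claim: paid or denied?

Paid

Atomic conditions:
  fraud score > 66: 60 > 66 is false
  NOT premiums current: yes → false
  claims in prior 3 years ≥ 4: 7 ≥ 4 is true
  fraud score = 41: 60 == 41 is false
  relevant rider attached: no → false
  police report filed: no → false
Combine:
[1.1] false AND false AND true = false
[1.2] false OR false OR false = false
[1] false OR false = false
[root] NOT false = true
Overall: true → paid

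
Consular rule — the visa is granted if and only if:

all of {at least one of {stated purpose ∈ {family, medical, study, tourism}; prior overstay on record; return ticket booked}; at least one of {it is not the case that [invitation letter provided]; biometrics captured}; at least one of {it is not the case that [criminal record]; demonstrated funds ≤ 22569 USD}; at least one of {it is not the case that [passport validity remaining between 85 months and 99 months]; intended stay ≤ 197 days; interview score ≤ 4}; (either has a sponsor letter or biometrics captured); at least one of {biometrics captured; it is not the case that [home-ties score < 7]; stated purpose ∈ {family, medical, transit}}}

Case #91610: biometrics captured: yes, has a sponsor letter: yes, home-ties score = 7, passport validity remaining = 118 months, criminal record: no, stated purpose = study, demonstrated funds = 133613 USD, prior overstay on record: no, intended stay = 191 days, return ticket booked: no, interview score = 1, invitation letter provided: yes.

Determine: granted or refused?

Atomic conditions:
  stated purpose ∈ {family, medical, study, tourism}: study is in the set → true
  prior overstay on record: no → false
  return ticket booked: no → false
  invitation letter provided: yes → true
  biometrics captured: yes → true
  criminal record: no → false
  demonstrated funds ≤ 22569 USD: 133613 ≤ 22569 is false
  passport validity remaining between 85 months and 99 months: 118 in [85, 99] is false
  intended stay ≤ 197 days: 191 ≤ 197 is true
  interview score ≤ 4: 1 ≤ 4 is true
  has a sponsor letter: yes → true
  home-ties score < 7: 7 < 7 is false
  stated purpose ∈ {family, medical, transit}: study is not in the set → false
Combine:
[1] true OR false OR false = true
[2.1] NOT true = false
[2] false OR true = true
[3.1] NOT false = true
[3] true OR false = true
[4.1] NOT false = true
[4] true OR true OR true = true
[5] true OR true = true
[6.2] NOT false = true
[6] true OR true OR false = true
[root] true AND true AND true AND true AND true AND true = true
Overall: true → granted

Granted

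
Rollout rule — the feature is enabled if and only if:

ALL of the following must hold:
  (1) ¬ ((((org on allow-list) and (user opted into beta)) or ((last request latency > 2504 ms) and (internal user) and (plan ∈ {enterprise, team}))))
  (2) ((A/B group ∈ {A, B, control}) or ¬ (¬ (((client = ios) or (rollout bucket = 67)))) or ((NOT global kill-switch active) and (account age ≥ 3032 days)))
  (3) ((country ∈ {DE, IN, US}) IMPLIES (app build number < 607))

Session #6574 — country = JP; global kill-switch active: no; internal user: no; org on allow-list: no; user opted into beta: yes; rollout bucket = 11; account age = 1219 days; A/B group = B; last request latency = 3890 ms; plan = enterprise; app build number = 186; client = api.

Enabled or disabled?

Enabled

Atomic conditions:
  org on allow-list: no → false
  user opted into beta: yes → true
  last request latency > 2504 ms: 3890 > 2504 is true
  internal user: no → false
  plan ∈ {enterprise, team}: enterprise is in the set → true
  A/B group ∈ {A, B, control}: B is in the set → true
  client = ios: api == ios is false
  rollout bucket = 67: 11 == 67 is false
  NOT global kill-switch active: no → true
  account age ≥ 3032 days: 1219 ≥ 3032 is false
  country ∈ {DE, IN, US}: JP is not in the set → false
  app build number < 607: 186 < 607 is true
Combine:
[1.1.1] false AND true = false
[1.1.2] true AND false AND true = false
[1.1] false OR false = false
[1] NOT false = true
[2.2.1.1] false OR false = false
[2.2.1] NOT false = true
[2.2] NOT true = false
[2.3] true AND false = false
[2] true OR false OR false = true
[3] false → true (antecedent false ⇒ implication holds) = true
[root] true AND true AND true = true
Overall: true → enabled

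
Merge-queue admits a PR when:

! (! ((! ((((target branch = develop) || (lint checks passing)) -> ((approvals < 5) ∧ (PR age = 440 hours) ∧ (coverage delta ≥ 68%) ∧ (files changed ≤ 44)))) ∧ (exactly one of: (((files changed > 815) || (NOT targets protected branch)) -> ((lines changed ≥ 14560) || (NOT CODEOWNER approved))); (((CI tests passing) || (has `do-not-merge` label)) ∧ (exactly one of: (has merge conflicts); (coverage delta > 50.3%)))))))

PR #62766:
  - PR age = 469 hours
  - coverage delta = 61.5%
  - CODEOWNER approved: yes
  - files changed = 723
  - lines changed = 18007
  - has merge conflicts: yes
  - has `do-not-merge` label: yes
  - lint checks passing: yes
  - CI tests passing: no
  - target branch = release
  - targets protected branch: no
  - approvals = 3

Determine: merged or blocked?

Atomic conditions:
  target branch = develop: release == develop is false
  lint checks passing: yes → true
  approvals < 5: 3 < 5 is true
  PR age = 440 hours: 469 == 440 is false
  coverage delta ≥ 68%: 61.5 ≥ 68 is false
  files changed ≤ 44: 723 ≤ 44 is false
  files changed > 815: 723 > 815 is false
  NOT targets protected branch: no → true
  lines changed ≥ 14560: 18007 ≥ 14560 is true
  NOT CODEOWNER approved: yes → false
  CI tests passing: no → false
  has `do-not-merge` label: yes → true
  has merge conflicts: yes → true
  coverage delta > 50.3%: 61.5 > 50.3 is true
Combine:
[1.1.1.1.1] false OR true = true
[1.1.1.1.2] true AND false AND false AND false = false
[1.1.1.1] true → false = false
[1.1.1] NOT false = true
[1.1.2.1.1] false OR true = true
[1.1.2.1.2] true OR false = true
[1.1.2.1] true → true = true
[1.1.2.2.1] false OR true = true
[1.1.2.2.2] exactly-one(true, true) = false
[1.1.2.2] true AND false = false
[1.1.2] exactly-one(true, false) = true
[1.1] true AND true = true
[1] NOT true = false
[root] NOT false = true
Overall: true → merged

Merged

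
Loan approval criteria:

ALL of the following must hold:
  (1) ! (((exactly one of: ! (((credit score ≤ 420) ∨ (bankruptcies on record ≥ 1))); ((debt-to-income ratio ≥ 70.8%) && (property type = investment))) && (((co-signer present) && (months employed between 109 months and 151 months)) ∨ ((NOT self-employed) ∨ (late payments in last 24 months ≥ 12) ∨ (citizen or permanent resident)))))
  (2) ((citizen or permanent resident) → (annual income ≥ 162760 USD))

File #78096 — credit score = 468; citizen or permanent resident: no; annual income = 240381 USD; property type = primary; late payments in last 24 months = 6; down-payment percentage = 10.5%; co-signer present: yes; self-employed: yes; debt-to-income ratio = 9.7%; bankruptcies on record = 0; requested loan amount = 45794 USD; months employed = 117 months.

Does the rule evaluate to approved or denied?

Denied

Atomic conditions:
  credit score ≤ 420: 468 ≤ 420 is false
  bankruptcies on record ≥ 1: 0 ≥ 1 is false
  debt-to-income ratio ≥ 70.8%: 9.7 ≥ 70.8 is false
  property type = investment: primary == investment is false
  co-signer present: yes → true
  months employed between 109 months and 151 months: 117 in [109, 151] is true
  NOT self-employed: yes → false
  late payments in last 24 months ≥ 12: 6 ≥ 12 is false
  citizen or permanent resident: no → false
  annual income ≥ 162760 USD: 240381 ≥ 162760 is true
Combine:
[1.1.1.1.1] false OR false = false
[1.1.1.1] NOT false = true
[1.1.1.2] false AND false = false
[1.1.1] exactly-one(true, false) = true
[1.1.2.1] true AND true = true
[1.1.2.2] false OR false OR false = false
[1.1.2] true OR false = true
[1.1] true AND true = true
[1] NOT true = false
[2] false → true (antecedent false ⇒ implication holds) = true
[root] false AND true = false
Overall: false → denied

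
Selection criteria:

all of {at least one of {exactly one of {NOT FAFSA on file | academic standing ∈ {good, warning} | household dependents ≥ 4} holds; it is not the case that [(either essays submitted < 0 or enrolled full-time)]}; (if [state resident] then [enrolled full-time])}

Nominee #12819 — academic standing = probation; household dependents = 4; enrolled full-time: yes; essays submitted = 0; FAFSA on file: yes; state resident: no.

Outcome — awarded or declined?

Awarded

Atomic conditions:
  NOT FAFSA on file: yes → false
  academic standing ∈ {good, warning}: probation is not in the set → false
  household dependents ≥ 4: 4 ≥ 4 is true
  essays submitted < 0: 0 < 0 is false
  enrolled full-time: yes → true
  state resident: no → false
Combine:
[1.1] exactly-one(false, false, true) = true
[1.2.1] false OR true = true
[1.2] NOT true = false
[1] true OR false = true
[2] false → true (antecedent false ⇒ implication holds) = true
[root] true AND true = true
Overall: true → awarded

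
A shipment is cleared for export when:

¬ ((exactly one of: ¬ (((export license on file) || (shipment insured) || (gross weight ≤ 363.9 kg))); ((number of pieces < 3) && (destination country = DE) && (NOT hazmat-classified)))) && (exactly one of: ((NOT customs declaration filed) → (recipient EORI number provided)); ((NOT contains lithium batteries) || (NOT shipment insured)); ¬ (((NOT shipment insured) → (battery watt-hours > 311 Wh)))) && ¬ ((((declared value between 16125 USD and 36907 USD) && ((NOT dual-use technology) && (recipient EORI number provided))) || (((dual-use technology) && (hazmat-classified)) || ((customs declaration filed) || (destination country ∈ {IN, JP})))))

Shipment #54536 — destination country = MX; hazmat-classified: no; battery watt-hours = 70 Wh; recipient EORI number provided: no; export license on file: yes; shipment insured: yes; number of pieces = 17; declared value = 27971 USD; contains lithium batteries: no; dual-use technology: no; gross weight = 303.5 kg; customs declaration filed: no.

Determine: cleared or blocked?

Atomic conditions:
  export license on file: yes → true
  shipment insured: yes → true
  gross weight ≤ 363.9 kg: 303.5 ≤ 363.9 is true
  number of pieces < 3: 17 < 3 is false
  destination country = DE: MX == DE is false
  NOT hazmat-classified: no → true
  NOT customs declaration filed: no → true
  recipient EORI number provided: no → false
  NOT contains lithium batteries: no → true
  NOT shipment insured: yes → false
  battery watt-hours > 311 Wh: 70 > 311 is false
  declared value between 16125 USD and 36907 USD: 27971 in [16125, 36907] is true
  NOT dual-use technology: no → true
  dual-use technology: no → false
  hazmat-classified: no → false
  customs declaration filed: no → false
  destination country ∈ {IN, JP}: MX is not in the set → false
Combine:
[1.1.1.1] true OR true OR true = true
[1.1.1] NOT true = false
[1.1.2] false AND false AND true = false
[1.1] exactly-one(false, false) = false
[1] NOT false = true
[2.1] true → false = false
[2.2] true OR false = true
[2.3.1] false → false (antecedent false ⇒ implication holds) = true
[2.3] NOT true = false
[2] exactly-one(false, true, false) = true
[3.1.1.2] true AND false = false
[3.1.1] true AND false = false
[3.1.2.1] false AND false = false
[3.1.2.2] false OR false = false
[3.1.2] false OR false = false
[3.1] false OR false = false
[3] NOT false = true
[root] true AND true AND true = true
Overall: true → cleared

Cleared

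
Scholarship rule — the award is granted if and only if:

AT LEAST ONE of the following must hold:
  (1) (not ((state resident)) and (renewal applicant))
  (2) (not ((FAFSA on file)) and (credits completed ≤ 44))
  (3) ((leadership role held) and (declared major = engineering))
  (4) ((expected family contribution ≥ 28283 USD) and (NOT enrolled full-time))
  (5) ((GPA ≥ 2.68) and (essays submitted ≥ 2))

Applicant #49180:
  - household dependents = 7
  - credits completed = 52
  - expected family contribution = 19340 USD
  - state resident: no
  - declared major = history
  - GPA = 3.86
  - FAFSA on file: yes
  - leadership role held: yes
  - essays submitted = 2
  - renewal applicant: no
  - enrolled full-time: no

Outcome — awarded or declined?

Atomic conditions:
  state resident: no → false
  renewal applicant: no → false
  FAFSA on file: yes → true
  credits completed ≤ 44: 52 ≤ 44 is false
  leadership role held: yes → true
  declared major = engineering: history == engineering is false
  expected family contribution ≥ 28283 USD: 19340 ≥ 28283 is false
  NOT enrolled full-time: no → true
  GPA ≥ 2.68: 3.86 ≥ 2.68 is true
  essays submitted ≥ 2: 2 ≥ 2 is true
Combine:
[1.1] NOT false = true
[1] true AND false = false
[2.1] NOT true = false
[2] false AND false = false
[3] true AND false = false
[4] false AND true = false
[5] true AND true = true
[root] false OR false OR false OR false OR true = true
Overall: true → awarded

Awarded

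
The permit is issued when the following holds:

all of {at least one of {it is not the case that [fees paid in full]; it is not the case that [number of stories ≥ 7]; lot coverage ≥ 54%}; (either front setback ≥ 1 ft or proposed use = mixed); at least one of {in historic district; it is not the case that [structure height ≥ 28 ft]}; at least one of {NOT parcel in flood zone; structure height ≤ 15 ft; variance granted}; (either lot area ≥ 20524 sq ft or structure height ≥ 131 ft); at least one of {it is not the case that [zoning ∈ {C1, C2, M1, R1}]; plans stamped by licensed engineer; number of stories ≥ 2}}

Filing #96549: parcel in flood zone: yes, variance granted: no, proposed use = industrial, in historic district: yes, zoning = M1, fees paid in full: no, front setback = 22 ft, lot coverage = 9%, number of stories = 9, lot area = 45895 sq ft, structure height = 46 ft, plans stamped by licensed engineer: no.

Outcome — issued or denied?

Denied

Atomic conditions:
  fees paid in full: no → false
  number of stories ≥ 7: 9 ≥ 7 is true
  lot coverage ≥ 54%: 9 ≥ 54 is false
  front setback ≥ 1 ft: 22 ≥ 1 is true
  proposed use = mixed: industrial == mixed is false
  in historic district: yes → true
  structure height ≥ 28 ft: 46 ≥ 28 is true
  NOT parcel in flood zone: yes → false
  structure height ≤ 15 ft: 46 ≤ 15 is false
  variance granted: no → false
  lot area ≥ 20524 sq ft: 45895 ≥ 20524 is true
  structure height ≥ 131 ft: 46 ≥ 131 is false
  zoning ∈ {C1, C2, M1, R1}: M1 is in the set → true
  plans stamped by licensed engineer: no → false
  number of stories ≥ 2: 9 ≥ 2 is true
Combine:
[1.1] NOT false = true
[1.2] NOT true = false
[1] true OR false OR false = true
[2] true OR false = true
[3.2] NOT true = false
[3] true OR false = true
[4] false OR false OR false = false
[5] true OR false = true
[6.1] NOT true = false
[6] false OR false OR true = true
[root] true AND true AND true AND false AND true AND true = false
Overall: false → denied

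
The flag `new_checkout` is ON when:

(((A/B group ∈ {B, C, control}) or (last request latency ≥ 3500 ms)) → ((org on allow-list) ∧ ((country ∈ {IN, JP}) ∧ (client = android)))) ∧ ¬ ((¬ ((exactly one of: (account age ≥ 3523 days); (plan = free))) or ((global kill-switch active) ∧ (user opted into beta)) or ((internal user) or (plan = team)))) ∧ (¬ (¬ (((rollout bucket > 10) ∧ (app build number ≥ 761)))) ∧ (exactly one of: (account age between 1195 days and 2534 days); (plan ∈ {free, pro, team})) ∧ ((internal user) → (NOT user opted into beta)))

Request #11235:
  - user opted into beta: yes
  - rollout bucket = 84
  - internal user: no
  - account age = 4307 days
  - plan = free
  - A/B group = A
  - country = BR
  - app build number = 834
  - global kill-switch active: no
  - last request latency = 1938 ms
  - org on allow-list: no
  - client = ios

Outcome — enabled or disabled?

Disabled

Atomic conditions:
  A/B group ∈ {B, C, control}: A is not in the set → false
  last request latency ≥ 3500 ms: 1938 ≥ 3500 is false
  org on allow-list: no → false
  country ∈ {IN, JP}: BR is not in the set → false
  client = android: ios == android is false
  account age ≥ 3523 days: 4307 ≥ 3523 is true
  plan = free: free == free is true
  global kill-switch active: no → false
  user opted into beta: yes → true
  internal user: no → false
  plan = team: free == team is false
  rollout bucket > 10: 84 > 10 is true
  app build number ≥ 761: 834 ≥ 761 is true
  account age between 1195 days and 2534 days: 4307 in [1195, 2534] is false
  plan ∈ {free, pro, team}: free is in the set → true
  NOT user opted into beta: yes → false
Combine:
[1.1] false OR false = false
[1.2.2] false AND false = false
[1.2] false AND false = false
[1] false → false (antecedent false ⇒ implication holds) = true
[2.1.1.1] exactly-one(true, true) = false
[2.1.1] NOT false = true
[2.1.2] false AND true = false
[2.1.3] false OR false = false
[2.1] true OR false OR false = true
[2] NOT true = false
[3.1.1.1] true AND true = true
[3.1.1] NOT true = false
[3.1] NOT false = true
[3.2] exactly-one(false, true) = true
[3.3] false → false (antecedent false ⇒ implication holds) = true
[3] true AND true AND true = true
[root] true AND false AND true = false
Overall: false → disabled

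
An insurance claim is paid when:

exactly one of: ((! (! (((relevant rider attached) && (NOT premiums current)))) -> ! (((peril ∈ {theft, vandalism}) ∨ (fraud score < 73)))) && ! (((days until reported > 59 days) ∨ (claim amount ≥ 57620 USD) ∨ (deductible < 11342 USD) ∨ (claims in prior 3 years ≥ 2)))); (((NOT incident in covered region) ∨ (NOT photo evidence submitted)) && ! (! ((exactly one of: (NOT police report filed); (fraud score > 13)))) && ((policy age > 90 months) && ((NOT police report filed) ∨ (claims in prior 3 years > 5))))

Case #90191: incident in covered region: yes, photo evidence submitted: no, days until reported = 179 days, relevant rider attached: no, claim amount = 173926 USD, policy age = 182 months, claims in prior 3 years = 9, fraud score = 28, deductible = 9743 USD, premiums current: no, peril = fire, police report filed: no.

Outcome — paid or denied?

Denied

Atomic conditions:
  relevant rider attached: no → false
  NOT premiums current: no → true
  peril ∈ {theft, vandalism}: fire is not in the set → false
  fraud score < 73: 28 < 73 is true
  days until reported > 59 days: 179 > 59 is true
  claim amount ≥ 57620 USD: 173926 ≥ 57620 is true
  deductible < 11342 USD: 9743 < 11342 is true
  claims in prior 3 years ≥ 2: 9 ≥ 2 is true
  NOT incident in covered region: yes → false
  NOT photo evidence submitted: no → true
  NOT police report filed: no → true
  fraud score > 13: 28 > 13 is true
  policy age > 90 months: 182 > 90 is true
  claims in prior 3 years > 5: 9 > 5 is true
Combine:
[1.1.1.1.1] false AND true = false
[1.1.1.1] NOT false = true
[1.1.1] NOT true = false
[1.1.2.1] false OR true = true
[1.1.2] NOT true = false
[1.1] false → false (antecedent false ⇒ implication holds) = true
[1.2.1] true OR true OR true OR true = true
[1.2] NOT true = false
[1] true AND false = false
[2.1] false OR true = true
[2.2.1.1] exactly-one(true, true) = false
[2.2.1] NOT false = true
[2.2] NOT true = false
[2.3.2] true OR true = true
[2.3] true AND true = true
[2] true AND false AND true = false
[root] exactly-one(false, false) = false
Overall: false → denied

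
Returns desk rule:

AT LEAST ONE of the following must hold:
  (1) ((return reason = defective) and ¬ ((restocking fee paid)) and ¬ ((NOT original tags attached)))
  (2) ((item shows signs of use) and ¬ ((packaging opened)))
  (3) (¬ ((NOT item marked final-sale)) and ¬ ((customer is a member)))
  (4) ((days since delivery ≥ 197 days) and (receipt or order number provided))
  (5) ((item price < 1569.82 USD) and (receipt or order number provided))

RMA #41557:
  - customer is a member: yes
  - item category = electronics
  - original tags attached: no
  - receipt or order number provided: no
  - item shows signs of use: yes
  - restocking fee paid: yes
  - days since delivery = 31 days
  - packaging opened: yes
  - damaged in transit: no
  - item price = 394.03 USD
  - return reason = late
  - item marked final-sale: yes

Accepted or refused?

Atomic conditions:
  return reason = defective: late == defective is false
  restocking fee paid: yes → true
  NOT original tags attached: no → true
  item shows signs of use: yes → true
  packaging opened: yes → true
  NOT item marked final-sale: yes → false
  customer is a member: yes → true
  days since delivery ≥ 197 days: 31 ≥ 197 is false
  receipt or order number provided: no → false
  item price < 1569.82 USD: 394.03 < 1569.82 is true
Combine:
[1.2] NOT true = false
[1.3] NOT true = false
[1] false AND false AND false = false
[2.2] NOT true = false
[2] true AND false = false
[3.1] NOT false = true
[3.2] NOT true = false
[3] true AND false = false
[4] false AND false = false
[5] true AND false = false
[root] false OR false OR false OR false OR false = false
Overall: false → refused

Refused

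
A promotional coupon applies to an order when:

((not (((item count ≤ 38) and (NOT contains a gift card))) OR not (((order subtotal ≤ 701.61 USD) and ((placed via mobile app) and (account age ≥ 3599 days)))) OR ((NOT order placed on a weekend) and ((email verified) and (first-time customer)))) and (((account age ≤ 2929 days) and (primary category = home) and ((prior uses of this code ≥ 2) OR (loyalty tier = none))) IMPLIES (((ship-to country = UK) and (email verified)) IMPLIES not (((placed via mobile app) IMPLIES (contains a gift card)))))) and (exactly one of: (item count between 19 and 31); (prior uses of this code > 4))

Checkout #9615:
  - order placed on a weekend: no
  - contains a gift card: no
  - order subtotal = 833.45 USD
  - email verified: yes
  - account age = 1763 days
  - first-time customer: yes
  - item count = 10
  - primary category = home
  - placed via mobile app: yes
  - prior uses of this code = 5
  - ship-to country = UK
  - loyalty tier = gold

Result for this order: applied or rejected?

Applied

Atomic conditions:
  item count ≤ 38: 10 ≤ 38 is true
  NOT contains a gift card: no → true
  order subtotal ≤ 701.61 USD: 833.45 ≤ 701.61 is false
  placed via mobile app: yes → true
  account age ≥ 3599 days: 1763 ≥ 3599 is false
  NOT order placed on a weekend: no → true
  email verified: yes → true
  first-time customer: yes → true
  account age ≤ 2929 days: 1763 ≤ 2929 is true
  primary category = home: home == home is true
  prior uses of this code ≥ 2: 5 ≥ 2 is true
  loyalty tier = none: gold == none is false
  ship-to country = UK: UK == UK is true
  contains a gift card: no → false
  item count between 19 and 31: 10 in [19, 31] is false
  prior uses of this code > 4: 5 > 4 is true
Combine:
[1.1.1.1] true AND true = true
[1.1.1] NOT true = false
[1.1.2.1.2] true AND false = false
[1.1.2.1] false AND false = false
[1.1.2] NOT false = true
[1.1.3.2] true AND true = true
[1.1.3] true AND true = true
[1.1] false OR true OR true = true
[1.2.1.3] true OR false = true
[1.2.1] true AND true AND true = true
[1.2.2.1] true AND true = true
[1.2.2.2.1] true → false = false
[1.2.2.2] NOT false = true
[1.2.2] true → true = true
[1.2] true → true = true
[1] true AND true = true
[2] exactly-one(false, true) = true
[root] true AND true = true
Overall: true → applied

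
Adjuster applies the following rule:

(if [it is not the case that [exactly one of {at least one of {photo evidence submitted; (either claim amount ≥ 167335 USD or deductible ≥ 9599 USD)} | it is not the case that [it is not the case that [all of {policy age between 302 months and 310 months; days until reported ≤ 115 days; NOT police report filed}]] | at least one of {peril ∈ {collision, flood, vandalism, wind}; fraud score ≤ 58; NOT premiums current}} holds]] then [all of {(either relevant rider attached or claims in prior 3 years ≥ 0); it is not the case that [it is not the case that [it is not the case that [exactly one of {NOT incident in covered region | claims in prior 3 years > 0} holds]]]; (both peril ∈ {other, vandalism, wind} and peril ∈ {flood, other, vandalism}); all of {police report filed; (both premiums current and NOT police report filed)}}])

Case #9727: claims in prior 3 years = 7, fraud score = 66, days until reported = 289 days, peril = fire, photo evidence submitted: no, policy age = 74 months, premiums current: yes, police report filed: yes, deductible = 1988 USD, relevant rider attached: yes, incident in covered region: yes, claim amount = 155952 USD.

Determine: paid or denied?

Denied

Atomic conditions:
  photo evidence submitted: no → false
  claim amount ≥ 167335 USD: 155952 ≥ 167335 is false
  deductible ≥ 9599 USD: 1988 ≥ 9599 is false
  policy age between 302 months and 310 months: 74 in [302, 310] is false
  days until reported ≤ 115 days: 289 ≤ 115 is false
  NOT police report filed: yes → false
  peril ∈ {collision, flood, vandalism, wind}: fire is not in the set → false
  fraud score ≤ 58: 66 ≤ 58 is false
  NOT premiums current: yes → false
  relevant rider attached: yes → true
  claims in prior 3 years ≥ 0: 7 ≥ 0 is true
  NOT incident in covered region: yes → false
  claims in prior 3 years > 0: 7 > 0 is true
  peril ∈ {other, vandalism, wind}: fire is not in the set → false
  peril ∈ {flood, other, vandalism}: fire is not in the set → false
  police report filed: yes → true
  premiums current: yes → true
Combine:
[1.1.1.2] false OR false = false
[1.1.1] false OR false = false
[1.1.2.1.1] false AND false AND false = false
[1.1.2.1] NOT false = true
[1.1.2] NOT true = false
[1.1.3] false OR false OR false = false
[1.1] exactly-one(false, false, false) = false
[1] NOT false = true
[2.1] true OR true = true
[2.2.1.1.1] exactly-one(false, true) = true
[2.2.1.1] NOT true = false
[2.2.1] NOT false = true
[2.2] NOT true = false
[2.3] false AND false = false
[2.4.2] true AND false = false
[2.4] true AND false = false
[2] true AND false AND false AND false = false
[root] true → false = false
Overall: false → denied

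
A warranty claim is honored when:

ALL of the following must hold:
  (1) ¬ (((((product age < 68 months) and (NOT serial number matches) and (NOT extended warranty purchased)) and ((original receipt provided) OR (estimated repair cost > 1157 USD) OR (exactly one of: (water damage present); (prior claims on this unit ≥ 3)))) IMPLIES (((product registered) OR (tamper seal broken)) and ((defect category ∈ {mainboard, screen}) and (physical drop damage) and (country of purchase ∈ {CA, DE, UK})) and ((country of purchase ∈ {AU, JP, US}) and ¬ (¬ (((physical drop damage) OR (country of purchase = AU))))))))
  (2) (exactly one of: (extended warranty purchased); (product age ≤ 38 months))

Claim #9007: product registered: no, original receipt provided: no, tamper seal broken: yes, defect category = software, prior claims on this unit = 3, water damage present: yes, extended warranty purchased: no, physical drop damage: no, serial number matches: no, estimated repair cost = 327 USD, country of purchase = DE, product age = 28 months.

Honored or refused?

Atomic conditions:
  product age < 68 months: 28 < 68 is true
  NOT serial number matches: no → true
  NOT extended warranty purchased: no → true
  original receipt provided: no → false
  estimated repair cost > 1157 USD: 327 > 1157 is false
  water damage present: yes → true
  prior claims on this unit ≥ 3: 3 ≥ 3 is true
  product registered: no → false
  tamper seal broken: yes → true
  defect category ∈ {mainboard, screen}: software is not in the set → false
  physical drop damage: no → false
  country of purchase ∈ {CA, DE, UK}: DE is in the set → true
  country of purchase ∈ {AU, JP, US}: DE is not in the set → false
  country of purchase = AU: DE == AU is false
  extended warranty purchased: no → false
  product age ≤ 38 months: 28 ≤ 38 is true
Combine:
[1.1.1.1] true AND true AND true = true
[1.1.1.2.3] exactly-one(true, true) = false
[1.1.1.2] false OR false OR false = false
[1.1.1] true AND false = false
[1.1.2.1] false OR true = true
[1.1.2.2] false AND false AND true = false
[1.1.2.3.2.1.1] false OR false = false
[1.1.2.3.2.1] NOT false = true
[1.1.2.3.2] NOT true = false
[1.1.2.3] false AND false = false
[1.1.2] true AND false AND false = false
[1.1] false → false (antecedent false ⇒ implication holds) = true
[1] NOT true = false
[2] exactly-one(false, true) = true
[root] false AND true = false
Overall: false → refused

Refused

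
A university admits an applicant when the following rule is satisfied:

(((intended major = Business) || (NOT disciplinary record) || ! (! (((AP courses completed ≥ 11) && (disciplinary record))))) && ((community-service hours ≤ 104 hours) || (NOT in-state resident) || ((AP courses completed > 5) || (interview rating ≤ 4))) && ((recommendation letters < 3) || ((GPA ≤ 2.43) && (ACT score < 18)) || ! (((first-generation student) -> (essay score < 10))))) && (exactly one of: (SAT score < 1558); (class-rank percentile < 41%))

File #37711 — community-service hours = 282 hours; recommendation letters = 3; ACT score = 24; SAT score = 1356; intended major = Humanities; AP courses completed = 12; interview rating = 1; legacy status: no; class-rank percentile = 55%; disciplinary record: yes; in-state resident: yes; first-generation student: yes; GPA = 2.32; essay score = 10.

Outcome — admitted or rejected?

Admitted

Atomic conditions:
  intended major = Business: Humanities == Business is false
  NOT disciplinary record: yes → false
  AP courses completed ≥ 11: 12 ≥ 11 is true
  disciplinary record: yes → true
  community-service hours ≤ 104 hours: 282 ≤ 104 is false
  NOT in-state resident: yes → false
  AP courses completed > 5: 12 > 5 is true
  interview rating ≤ 4: 1 ≤ 4 is true
  recommendation letters < 3: 3 < 3 is false
  GPA ≤ 2.43: 2.32 ≤ 2.43 is true
  ACT score < 18: 24 < 18 is false
  first-generation student: yes → true
  essay score < 10: 10 < 10 is false
  SAT score < 1558: 1356 < 1558 is true
  class-rank percentile < 41%: 55 < 41 is false
Combine:
[1.1.3.1.1] true AND true = true
[1.1.3.1] NOT true = false
[1.1.3] NOT false = true
[1.1] false OR false OR true = true
[1.2.3] true OR true = true
[1.2] false OR false OR true = true
[1.3.2] true AND false = false
[1.3.3.1] true → false = false
[1.3.3] NOT false = true
[1.3] false OR false OR true = true
[1] true AND true AND true = true
[2] exactly-one(true, false) = true
[root] true AND true = true
Overall: true → admitted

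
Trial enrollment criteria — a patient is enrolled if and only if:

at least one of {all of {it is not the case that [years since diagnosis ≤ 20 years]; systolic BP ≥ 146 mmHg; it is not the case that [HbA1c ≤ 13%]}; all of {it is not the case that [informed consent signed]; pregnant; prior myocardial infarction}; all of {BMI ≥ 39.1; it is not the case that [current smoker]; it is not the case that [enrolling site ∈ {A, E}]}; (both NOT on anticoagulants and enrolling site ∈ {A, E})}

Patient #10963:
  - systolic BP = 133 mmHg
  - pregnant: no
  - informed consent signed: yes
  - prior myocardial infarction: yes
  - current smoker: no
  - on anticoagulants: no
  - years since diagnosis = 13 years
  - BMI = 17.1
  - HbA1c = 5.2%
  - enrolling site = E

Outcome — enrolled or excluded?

Atomic conditions:
  years since diagnosis ≤ 20 years: 13 ≤ 20 is true
  systolic BP ≥ 146 mmHg: 133 ≥ 146 is false
  HbA1c ≤ 13%: 5.2 ≤ 13 is true
  informed consent signed: yes → true
  pregnant: no → false
  prior myocardial infarction: yes → true
  BMI ≥ 39.1: 17.1 ≥ 39.1 is false
  current smoker: no → false
  enrolling site ∈ {A, E}: E is in the set → true
  NOT on anticoagulants: no → true
Combine:
[1.1] NOT true = false
[1.3] NOT true = false
[1] false AND false AND false = false
[2.1] NOT true = false
[2] false AND false AND true = false
[3.2] NOT false = true
[3.3] NOT true = false
[3] false AND true AND false = false
[4] true AND true = true
[root] false OR false OR false OR true = true
Overall: true → enrolled

Enrolled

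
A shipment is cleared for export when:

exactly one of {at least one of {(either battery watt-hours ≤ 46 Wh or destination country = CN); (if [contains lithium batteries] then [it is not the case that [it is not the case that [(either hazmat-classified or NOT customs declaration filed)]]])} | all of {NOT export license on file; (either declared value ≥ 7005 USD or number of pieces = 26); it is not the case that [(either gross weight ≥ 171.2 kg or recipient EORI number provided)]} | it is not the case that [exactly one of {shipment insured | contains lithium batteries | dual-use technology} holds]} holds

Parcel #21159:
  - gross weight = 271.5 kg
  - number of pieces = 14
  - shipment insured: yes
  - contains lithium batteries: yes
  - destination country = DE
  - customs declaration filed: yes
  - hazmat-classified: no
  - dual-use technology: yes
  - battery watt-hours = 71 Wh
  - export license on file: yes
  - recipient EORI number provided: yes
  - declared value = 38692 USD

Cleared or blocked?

Cleared

Atomic conditions:
  battery watt-hours ≤ 46 Wh: 71 ≤ 46 is false
  destination country = CN: DE == CN is false
  contains lithium batteries: yes → true
  hazmat-classified: no → false
  NOT customs declaration filed: yes → false
  NOT export license on file: yes → false
  declared value ≥ 7005 USD: 38692 ≥ 7005 is true
  number of pieces = 26: 14 == 26 is false
  gross weight ≥ 171.2 kg: 271.5 ≥ 171.2 is true
  recipient EORI number provided: yes → true
  shipment insured: yes → true
  dual-use technology: yes → true
Combine:
[1.1] false OR false = false
[1.2.2.1.1] false OR false = false
[1.2.2.1] NOT false = true
[1.2.2] NOT true = false
[1.2] true → false = false
[1] false OR false = false
[2.2] true OR false = true
[2.3.1] true OR true = true
[2.3] NOT true = false
[2] false AND true AND false = false
[3.1] exactly-one(true, true, true) = false
[3] NOT false = true
[root] exactly-one(false, false, true) = true
Overall: true → cleared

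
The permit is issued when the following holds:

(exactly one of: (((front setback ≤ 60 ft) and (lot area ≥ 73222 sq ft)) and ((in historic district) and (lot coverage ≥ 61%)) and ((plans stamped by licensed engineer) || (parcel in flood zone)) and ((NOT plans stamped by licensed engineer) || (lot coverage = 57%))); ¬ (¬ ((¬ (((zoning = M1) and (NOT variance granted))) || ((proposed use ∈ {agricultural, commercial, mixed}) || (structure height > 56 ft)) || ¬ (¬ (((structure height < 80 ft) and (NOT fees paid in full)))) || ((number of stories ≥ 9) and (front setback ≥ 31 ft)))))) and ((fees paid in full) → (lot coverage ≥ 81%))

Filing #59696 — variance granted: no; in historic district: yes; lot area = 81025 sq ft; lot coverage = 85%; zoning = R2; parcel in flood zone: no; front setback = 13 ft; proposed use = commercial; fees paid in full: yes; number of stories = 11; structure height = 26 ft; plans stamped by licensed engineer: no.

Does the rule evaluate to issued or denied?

Atomic conditions:
  front setback ≤ 60 ft: 13 ≤ 60 is true
  lot area ≥ 73222 sq ft: 81025 ≥ 73222 is true
  in historic district: yes → true
  lot coverage ≥ 61%: 85 ≥ 61 is true
  plans stamped by licensed engineer: no → false
  parcel in flood zone: no → false
  NOT plans stamped by licensed engineer: no → true
  lot coverage = 57%: 85 == 57 is false
  zoning = M1: R2 == M1 is false
  NOT variance granted: no → true
  proposed use ∈ {agricultural, commercial, mixed}: commercial is in the set → true
  structure height > 56 ft: 26 > 56 is false
  structure height < 80 ft: 26 < 80 is true
  NOT fees paid in full: yes → false
  number of stories ≥ 9: 11 ≥ 9 is true
  front setback ≥ 31 ft: 13 ≥ 31 is false
  fees paid in full: yes → true
  lot coverage ≥ 81%: 85 ≥ 81 is true
Combine:
[1.1.1] true AND true = true
[1.1.2] true AND true = true
[1.1.3] false OR false = false
[1.1.4] true OR false = true
[1.1] true AND true AND false AND true = false
[1.2.1.1.1.1] false AND true = false
[1.2.1.1.1] NOT false = true
[1.2.1.1.2] true OR false = true
[1.2.1.1.3.1.1] true AND false = false
[1.2.1.1.3.1] NOT false = true
[1.2.1.1.3] NOT true = false
[1.2.1.1.4] true AND false = false
[1.2.1.1] true OR true OR false OR false = true
[1.2.1] NOT true = false
[1.2] NOT false = true
[1] exactly-one(false, true) = true
[2] true → true = true
[root] true AND true = true
Overall: true → issued

Issued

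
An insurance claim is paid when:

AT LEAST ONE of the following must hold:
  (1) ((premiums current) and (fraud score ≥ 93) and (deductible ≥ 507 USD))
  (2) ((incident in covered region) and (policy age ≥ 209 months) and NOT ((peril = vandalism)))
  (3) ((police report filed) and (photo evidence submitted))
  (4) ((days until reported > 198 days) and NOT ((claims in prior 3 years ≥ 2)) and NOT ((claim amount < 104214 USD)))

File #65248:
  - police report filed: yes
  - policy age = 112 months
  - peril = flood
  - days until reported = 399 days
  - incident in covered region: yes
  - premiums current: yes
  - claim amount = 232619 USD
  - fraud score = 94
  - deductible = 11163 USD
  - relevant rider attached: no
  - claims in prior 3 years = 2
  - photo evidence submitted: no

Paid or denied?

Paid

Atomic conditions:
  premiums current: yes → true
  fraud score ≥ 93: 94 ≥ 93 is true
  deductible ≥ 507 USD: 11163 ≥ 507 is true
  incident in covered region: yes → true
  policy age ≥ 209 months: 112 ≥ 209 is false
  peril = vandalism: flood == vandalism is false
  police report filed: yes → true
  photo evidence submitted: no → false
  days until reported > 198 days: 399 > 198 is true
  claims in prior 3 years ≥ 2: 2 ≥ 2 is true
  claim amount < 104214 USD: 232619 < 104214 is false
Combine:
[1] true AND true AND true = true
[2.3] NOT false = true
[2] true AND false AND true = false
[3] true AND false = false
[4.2] NOT true = false
[4.3] NOT false = true
[4] true AND false AND true = false
[root] true OR false OR false OR false = true
Overall: true → paid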